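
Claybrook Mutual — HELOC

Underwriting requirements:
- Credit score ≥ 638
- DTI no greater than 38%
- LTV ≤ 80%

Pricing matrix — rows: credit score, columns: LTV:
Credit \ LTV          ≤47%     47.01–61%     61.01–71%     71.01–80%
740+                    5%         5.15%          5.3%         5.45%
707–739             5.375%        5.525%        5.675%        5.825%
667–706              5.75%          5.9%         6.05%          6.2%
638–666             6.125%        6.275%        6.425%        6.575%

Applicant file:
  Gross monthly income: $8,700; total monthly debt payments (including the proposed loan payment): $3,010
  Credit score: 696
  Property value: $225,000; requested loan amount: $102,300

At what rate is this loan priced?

5.75%

Credit score 696 ≥ 638; DTI: 3,010 ÷ 8,700 = 34.6%, within the 38% cap
Loan-to-value = 102,300/225,000 = 45.5% — pass (80% max)
Credit 696 → row 667–706; LTV 45.5% → column ≤47%. Grid cell → 5.75%.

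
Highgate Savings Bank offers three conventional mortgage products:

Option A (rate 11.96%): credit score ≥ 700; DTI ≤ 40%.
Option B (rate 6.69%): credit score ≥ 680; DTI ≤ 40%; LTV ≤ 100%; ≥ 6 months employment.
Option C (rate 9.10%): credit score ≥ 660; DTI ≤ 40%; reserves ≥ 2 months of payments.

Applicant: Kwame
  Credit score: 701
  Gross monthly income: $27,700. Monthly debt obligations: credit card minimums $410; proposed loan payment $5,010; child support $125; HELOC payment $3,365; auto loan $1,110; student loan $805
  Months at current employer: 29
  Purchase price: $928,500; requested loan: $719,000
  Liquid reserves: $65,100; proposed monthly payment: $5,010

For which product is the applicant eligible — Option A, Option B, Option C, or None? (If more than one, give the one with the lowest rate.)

Total debts = (410 + 5,010 + 125 + 3,365 + 1,110 + 805) = 10,825; DTI = 10,825/27,700 = 39.1%.
LTV = 719,000/928,500 = 77.4%.
Reserves = 65,100/5,010 = 13.0 months.
Option A: score 701 ≥ 700; DTI 39.1% ≤ 40% → qualifies.
Option B: score 701 ≥ 680; DTI 39.1% ≤ 40%; LTV 77.4% ≤ 100%; employment 29 ≥ 6 mo → qualifies.
Option C: score 701 ≥ 660; DTI 39.1% ≤ 40%; reserves 13.0 ≥ 2 mo → qualifies.
Qualifying: Option A, Option B, Option C. Lowest rate is 6.69% → Option B.

Option B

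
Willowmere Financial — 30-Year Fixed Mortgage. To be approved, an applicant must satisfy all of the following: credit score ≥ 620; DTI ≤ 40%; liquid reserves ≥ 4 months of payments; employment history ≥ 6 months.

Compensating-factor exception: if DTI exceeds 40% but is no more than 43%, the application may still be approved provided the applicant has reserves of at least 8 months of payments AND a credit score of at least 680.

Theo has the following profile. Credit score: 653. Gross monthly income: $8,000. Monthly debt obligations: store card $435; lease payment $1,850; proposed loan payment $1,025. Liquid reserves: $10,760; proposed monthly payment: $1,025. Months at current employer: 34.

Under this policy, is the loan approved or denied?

Credit score 653 ≥ 620 (meets base)
Total debts = (435 + 1,850 + 1,025) = 3,310. DTI = 3,310/8,000 = 41.4% > 40% — standard DTI limit exceeded.
Reserves: 10,760 ÷ 1,025 = 10.5 months (meets 4-month minimum)
Employment 34 ≥ 6 months
41.4% falls in the override range (40%–43%), so the compensating-factor test applies.
Reserves 10.5 ≥ 8 months; credit score 653 < 680.
Override conditions not both satisfied; exception does not apply.

Denied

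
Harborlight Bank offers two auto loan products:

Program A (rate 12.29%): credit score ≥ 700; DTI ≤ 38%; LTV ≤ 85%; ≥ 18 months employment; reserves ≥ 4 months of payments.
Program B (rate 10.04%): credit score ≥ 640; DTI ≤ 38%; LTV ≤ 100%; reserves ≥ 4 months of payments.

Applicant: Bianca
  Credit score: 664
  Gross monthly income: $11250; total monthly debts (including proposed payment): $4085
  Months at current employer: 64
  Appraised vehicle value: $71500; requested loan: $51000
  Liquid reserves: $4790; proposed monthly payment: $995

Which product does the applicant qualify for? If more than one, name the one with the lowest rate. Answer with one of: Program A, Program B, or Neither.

DTI = 4,085/11,250 = 36.3%.
LTV = 51,000/71,500 = 71.3%.
Reserves = 4,790/995 = 4.8 months.
Program A: score 664 < 700; DTI 36.3% ≤ 38%; LTV 71.3% ≤ 85%; employment 64 ≥ 18 mo; reserves 4.8 ≥ 4 mo → does not qualify.
Program B: score 664 ≥ 640; DTI 36.3% ≤ 38%; LTV 71.3% ≤ 100%; reserves 4.8 ≥ 4 mo → qualifies.

Program B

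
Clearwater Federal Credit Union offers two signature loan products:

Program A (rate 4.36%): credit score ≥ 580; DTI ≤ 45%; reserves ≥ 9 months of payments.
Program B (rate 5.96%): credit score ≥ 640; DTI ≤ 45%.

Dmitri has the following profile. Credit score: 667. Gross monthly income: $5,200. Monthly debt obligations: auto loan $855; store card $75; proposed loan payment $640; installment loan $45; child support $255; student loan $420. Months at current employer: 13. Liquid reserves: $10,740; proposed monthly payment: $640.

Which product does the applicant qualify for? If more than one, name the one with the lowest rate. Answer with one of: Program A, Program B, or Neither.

Program A

Total debts = (855 + 75 + 640 + 45 + 255 + 420) = 2,290; DTI = 2,290/5,200 = 44%.
Reserves = 10,740/640 = 16.8 months.
Program A: score 667 ≥ 580; DTI 44% ≤ 45%; reserves 16.8 ≥ 9 mo → qualifies.
Program B: score 667 ≥ 640; DTI 44% ≤ 45% → qualifies.
Qualifying: Program A, Program B. Lowest rate is 4.36% → Program A.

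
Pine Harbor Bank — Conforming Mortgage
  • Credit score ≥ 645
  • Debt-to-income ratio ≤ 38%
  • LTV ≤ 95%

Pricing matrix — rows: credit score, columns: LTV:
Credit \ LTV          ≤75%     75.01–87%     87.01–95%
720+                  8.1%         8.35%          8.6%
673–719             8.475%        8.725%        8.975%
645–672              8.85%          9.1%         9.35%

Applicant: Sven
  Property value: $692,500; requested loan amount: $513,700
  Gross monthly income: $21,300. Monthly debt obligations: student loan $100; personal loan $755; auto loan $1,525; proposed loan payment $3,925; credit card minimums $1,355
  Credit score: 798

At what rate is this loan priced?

Credit score 798 ≥ 645; Total monthly debts = (100 + 755 + 1,525 + 3,925 + 1,355) = 7,660. Debt-to-income = 7,660/21,300 = 36% — meets 38% limit
Loan-to-value = 513,700/692,500 = 74.2% — pass (95% max)
Credit 798 → row 720+; LTV 74.2% → column ≤75%. Grid cell → 8.1%.

8.1%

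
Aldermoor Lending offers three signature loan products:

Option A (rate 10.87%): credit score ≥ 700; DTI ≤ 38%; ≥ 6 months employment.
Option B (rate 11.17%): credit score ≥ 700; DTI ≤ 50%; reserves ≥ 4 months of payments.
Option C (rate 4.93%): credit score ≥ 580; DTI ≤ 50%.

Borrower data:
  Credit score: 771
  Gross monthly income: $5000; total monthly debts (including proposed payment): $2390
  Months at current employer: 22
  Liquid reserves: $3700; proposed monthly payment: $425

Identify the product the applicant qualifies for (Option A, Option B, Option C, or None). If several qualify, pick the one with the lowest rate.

Option C

DTI = 2,390/5,000 = 47.8%.
Reserves = 3,700/425 = 8.7 months.
Option A: score 771 ≥ 700; DTI 47.8% > 38%; employment 22 ≥ 6 mo → does not qualify.
Option B: score 771 ≥ 700; DTI 47.8% ≤ 50%; reserves 8.7 ≥ 4 mo → qualifies.
Option C: score 771 ≥ 580; DTI 47.8% ≤ 50% → qualifies.
Qualifying: Option B, Option C. Lowest rate is 4.93% → Option C.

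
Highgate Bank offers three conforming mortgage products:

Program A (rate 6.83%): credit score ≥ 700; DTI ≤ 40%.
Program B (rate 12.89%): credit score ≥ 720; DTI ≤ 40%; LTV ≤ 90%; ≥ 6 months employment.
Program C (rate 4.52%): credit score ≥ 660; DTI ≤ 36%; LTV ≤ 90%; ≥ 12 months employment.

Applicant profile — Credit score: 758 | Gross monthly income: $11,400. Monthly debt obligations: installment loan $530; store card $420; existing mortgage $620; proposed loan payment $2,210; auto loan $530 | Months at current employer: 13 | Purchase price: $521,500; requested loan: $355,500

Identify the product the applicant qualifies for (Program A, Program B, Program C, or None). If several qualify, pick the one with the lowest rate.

Total debts = (530 + 420 + 620 + 2,210 + 530) = 4,310; DTI = 4,310/11,400 = 37.8%.
LTV = 355,500/521,500 = 68.2%.
Program A: score 758 ≥ 700; DTI 37.8% ≤ 40% → qualifies.
Program B: score 758 ≥ 720; DTI 37.8% ≤ 40%; LTV 68.2% ≤ 90%; employment 13 ≥ 6 mo → qualifies.
Program C: score 758 ≥ 660; DTI 37.8% > 36%; LTV 68.2% ≤ 90%; employment 13 ≥ 12 mo → does not qualify.
Qualifying: Program A, Program B. Lowest rate is 6.83% → Program A.

Program A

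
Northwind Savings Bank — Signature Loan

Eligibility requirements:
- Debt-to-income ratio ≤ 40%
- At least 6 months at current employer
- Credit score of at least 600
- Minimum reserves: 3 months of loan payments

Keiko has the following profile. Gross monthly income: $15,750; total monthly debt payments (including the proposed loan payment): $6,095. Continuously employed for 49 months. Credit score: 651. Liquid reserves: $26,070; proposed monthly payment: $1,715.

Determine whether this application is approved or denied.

Approved

Debt-to-income = 6,095/15,750 = 38.7% — meets 40% limit
Employment 49 ≥ 6 months
Credit score 651 ≥ 600 (meets)
Reserves = 26,070/1,715 = 15.2 months ≥ 3
All criteria satisfied.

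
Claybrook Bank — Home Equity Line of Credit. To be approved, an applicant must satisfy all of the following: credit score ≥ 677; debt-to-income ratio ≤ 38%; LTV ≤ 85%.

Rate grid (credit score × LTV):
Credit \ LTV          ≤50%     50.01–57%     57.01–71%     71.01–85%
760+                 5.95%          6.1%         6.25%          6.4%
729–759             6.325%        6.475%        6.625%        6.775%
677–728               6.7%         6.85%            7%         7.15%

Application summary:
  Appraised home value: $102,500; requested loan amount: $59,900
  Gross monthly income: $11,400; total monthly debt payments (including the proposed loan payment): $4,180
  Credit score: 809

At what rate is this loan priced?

Credit score 809 ≥ 677; DTI = 4,180/11,400 = 36.7% ≤ 38%
LTV: 59,900 ÷ 102,500 = 58.4%, within 85% cap
Credit 809 → row 760+; LTV 58.4% → column 57.01–71%. Grid cell → 6.25%.

6.25%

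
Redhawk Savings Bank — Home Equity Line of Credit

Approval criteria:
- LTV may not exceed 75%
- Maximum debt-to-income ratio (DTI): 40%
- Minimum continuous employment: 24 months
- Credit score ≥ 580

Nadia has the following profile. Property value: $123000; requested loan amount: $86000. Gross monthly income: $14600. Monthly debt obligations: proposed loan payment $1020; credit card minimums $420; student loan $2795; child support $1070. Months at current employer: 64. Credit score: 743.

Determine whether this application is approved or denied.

Approved

Loan-to-value = 86,000/123,000 = 69.9% — pass (75% max)
Total monthly debts = (1,020 + 420 + 2,795 + 1,070) = 5,305. Debt-to-income = 5,305/14,600 = 36.3% — meets 40% limit
Employment 64 ≥ 24 months
Credit score 743 ≥ 580 (meets)
All criteria satisfied.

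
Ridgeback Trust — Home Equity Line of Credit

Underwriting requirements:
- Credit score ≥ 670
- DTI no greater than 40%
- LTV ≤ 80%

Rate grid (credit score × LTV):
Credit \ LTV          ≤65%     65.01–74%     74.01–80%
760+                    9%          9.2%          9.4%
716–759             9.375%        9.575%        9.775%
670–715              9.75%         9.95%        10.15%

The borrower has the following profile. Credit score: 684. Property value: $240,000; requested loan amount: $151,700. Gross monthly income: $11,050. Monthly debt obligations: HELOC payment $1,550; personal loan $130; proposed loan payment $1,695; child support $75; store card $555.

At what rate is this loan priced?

9.75%

Credit score 684 ≥ 670; Total monthly debts = (1,550 + 130 + 1,695 + 75 + 555) = 4,005. Debt-to-income = 4,005/11,050 = 36.2% — meets 40% limit
Loan-to-value = 151,700/240,000 = 63.2% — pass (80% max)
Row: 684 falls in 670–715. Column: 63.2% falls in ≤65%. Rate = 9.75%.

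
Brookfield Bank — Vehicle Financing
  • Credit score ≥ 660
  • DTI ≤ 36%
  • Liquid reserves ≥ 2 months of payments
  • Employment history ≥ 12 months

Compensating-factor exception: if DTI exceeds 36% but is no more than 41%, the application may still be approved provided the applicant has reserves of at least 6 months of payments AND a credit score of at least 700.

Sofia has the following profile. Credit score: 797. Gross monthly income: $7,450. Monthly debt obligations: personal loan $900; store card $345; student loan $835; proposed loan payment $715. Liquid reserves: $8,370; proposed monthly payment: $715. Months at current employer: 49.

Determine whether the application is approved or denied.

Approved

Credit score 797 ≥ 660 (meets base)
Total debts = (900 + 345 + 835 + 715) = 2,795. DTI = 2,795/7,450 = 37.5% > 36% — standard DTI limit exceeded.
Reserves = 8,370/715 = 11.7 months ≥ 2
Employment 49 ≥ 12 months
DTI 37.5% is within the 36%–41% exception band; checking compensating factors.
Override check — reserves: 11.7 mo (ok); score: 797 (ok).
Both override conditions satisfied; DTI exception granted.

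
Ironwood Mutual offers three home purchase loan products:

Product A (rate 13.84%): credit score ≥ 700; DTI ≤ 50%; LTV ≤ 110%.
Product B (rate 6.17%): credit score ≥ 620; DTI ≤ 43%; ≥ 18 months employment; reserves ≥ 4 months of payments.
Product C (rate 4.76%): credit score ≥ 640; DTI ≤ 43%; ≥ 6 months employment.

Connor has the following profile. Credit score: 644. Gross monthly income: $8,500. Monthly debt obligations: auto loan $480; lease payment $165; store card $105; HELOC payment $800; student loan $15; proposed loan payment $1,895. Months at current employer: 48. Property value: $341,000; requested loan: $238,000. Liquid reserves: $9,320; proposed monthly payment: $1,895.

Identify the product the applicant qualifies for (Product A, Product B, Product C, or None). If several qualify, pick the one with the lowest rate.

Product C

Total debts = (480 + 165 + 105 + 800 + 15 + 1,895) = 3,460; DTI = 3,460/8,500 = 40.7%.
LTV = 238,000/341,000 = 69.8%.
Reserves = 9,320/1,895 = 4.9 months.
Product A: score 644 < 700; DTI 40.7% ≤ 50%; LTV 69.8% ≤ 110% → does not qualify.
Product B: score 644 ≥ 620; DTI 40.7% ≤ 43%; employment 48 ≥ 18 mo; reserves 4.9 ≥ 4 mo → qualifies.
Product C: score 644 ≥ 640; DTI 40.7% ≤ 43%; employment 48 ≥ 6 mo → qualifies.
Qualifying: Product B, Product C. Lowest rate is 4.76% → Product C.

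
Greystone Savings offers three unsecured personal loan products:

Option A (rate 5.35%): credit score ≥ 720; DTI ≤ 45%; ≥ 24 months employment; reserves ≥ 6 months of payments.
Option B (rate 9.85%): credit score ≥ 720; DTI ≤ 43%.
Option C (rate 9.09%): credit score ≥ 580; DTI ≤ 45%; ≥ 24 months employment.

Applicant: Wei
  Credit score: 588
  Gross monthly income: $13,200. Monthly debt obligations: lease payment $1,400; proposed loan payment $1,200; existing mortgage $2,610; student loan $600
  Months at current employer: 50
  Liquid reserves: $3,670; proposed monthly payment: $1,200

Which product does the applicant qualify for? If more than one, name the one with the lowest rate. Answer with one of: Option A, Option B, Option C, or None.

Total debts = (1,400 + 1,200 + 2,610 + 600) = 5,810; DTI = 5,810/13,200 = 44%.
Reserves = 3,670/1,200 = 3.1 months.
Option A: score 588 < 720; DTI 44% ≤ 45%; employment 50 ≥ 24 mo; reserves 3.1 < 6 mo → does not qualify.
Option B: score 588 < 720; DTI 44% > 43% → does not qualify.
Option C: score 588 ≥ 580; DTI 44% ≤ 45%; employment 50 ≥ 24 mo → qualifies.

Option C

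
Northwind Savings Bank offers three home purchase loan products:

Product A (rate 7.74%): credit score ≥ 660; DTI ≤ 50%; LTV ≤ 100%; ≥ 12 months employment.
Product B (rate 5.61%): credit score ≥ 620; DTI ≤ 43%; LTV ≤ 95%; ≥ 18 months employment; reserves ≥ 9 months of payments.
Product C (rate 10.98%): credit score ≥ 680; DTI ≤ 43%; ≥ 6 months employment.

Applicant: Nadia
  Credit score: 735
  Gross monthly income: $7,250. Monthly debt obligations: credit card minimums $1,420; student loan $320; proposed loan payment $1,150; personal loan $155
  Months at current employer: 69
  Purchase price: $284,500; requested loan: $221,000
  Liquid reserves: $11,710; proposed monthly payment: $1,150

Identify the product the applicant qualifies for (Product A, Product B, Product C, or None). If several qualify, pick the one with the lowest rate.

Total debts = (1,420 + 320 + 1,150 + 155) = 3,045; DTI = 3,045/7,250 = 42%.
LTV = 221,000/284,500 = 77.7%.
Reserves = 11,710/1,150 = 10.2 months.
Product A: score 735 ≥ 660; DTI 42% ≤ 50%; LTV 77.7% ≤ 100%; employment 69 ≥ 12 mo → qualifies.
Product B: score 735 ≥ 620; DTI 42% ≤ 43%; LTV 77.7% ≤ 95%; employment 69 ≥ 18 mo; reserves 10.2 ≥ 9 mo → qualifies.
Product C: score 735 ≥ 680; DTI 42% ≤ 43%; employment 69 ≥ 6 mo → qualifies.
Qualifying: Product A, Product B, Product C. Lowest rate is 5.61% → Product B.

Product B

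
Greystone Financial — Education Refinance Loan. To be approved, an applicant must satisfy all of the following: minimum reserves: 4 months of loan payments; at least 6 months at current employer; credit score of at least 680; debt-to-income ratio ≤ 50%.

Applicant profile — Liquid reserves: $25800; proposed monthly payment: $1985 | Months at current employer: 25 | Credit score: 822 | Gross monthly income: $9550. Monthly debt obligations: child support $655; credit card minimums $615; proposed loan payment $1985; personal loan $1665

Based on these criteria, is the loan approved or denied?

Denied

Liquid reserves cover 25,800/1,985 = 13.0 months — ≥ 4 required
Employment 25 ≥ 6 months
Credit score 822 ≥ 680 (meets)
Total monthly debts = (655 + 615 + 1,985 + 1,665) = 4,920. Debt-to-income = 4,920/9,550 = 51.5% — over 50% limit
Fails on DTI.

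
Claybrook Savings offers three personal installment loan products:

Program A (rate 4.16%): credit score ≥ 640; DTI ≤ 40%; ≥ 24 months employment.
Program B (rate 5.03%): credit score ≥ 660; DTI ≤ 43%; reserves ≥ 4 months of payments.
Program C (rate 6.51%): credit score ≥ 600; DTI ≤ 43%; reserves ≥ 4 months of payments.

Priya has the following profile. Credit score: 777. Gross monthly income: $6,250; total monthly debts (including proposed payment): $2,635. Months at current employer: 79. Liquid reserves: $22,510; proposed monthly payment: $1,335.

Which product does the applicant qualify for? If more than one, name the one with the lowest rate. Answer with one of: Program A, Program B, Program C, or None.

Program B

DTI = 2,635/6,250 = 42.2%.
Reserves = 22,510/1,335 = 16.9 months.
Program A: score 777 ≥ 640; DTI 42.2% > 40%; employment 79 ≥ 24 mo → does not qualify.
Program B: score 777 ≥ 660; DTI 42.2% ≤ 43%; reserves 16.9 ≥ 4 mo → qualifies.
Program C: score 777 ≥ 600; DTI 42.2% ≤ 43%; reserves 16.9 ≥ 4 mo → qualifies.
Qualifying: Program B, Program C. Lowest rate is 5.03% → Program B.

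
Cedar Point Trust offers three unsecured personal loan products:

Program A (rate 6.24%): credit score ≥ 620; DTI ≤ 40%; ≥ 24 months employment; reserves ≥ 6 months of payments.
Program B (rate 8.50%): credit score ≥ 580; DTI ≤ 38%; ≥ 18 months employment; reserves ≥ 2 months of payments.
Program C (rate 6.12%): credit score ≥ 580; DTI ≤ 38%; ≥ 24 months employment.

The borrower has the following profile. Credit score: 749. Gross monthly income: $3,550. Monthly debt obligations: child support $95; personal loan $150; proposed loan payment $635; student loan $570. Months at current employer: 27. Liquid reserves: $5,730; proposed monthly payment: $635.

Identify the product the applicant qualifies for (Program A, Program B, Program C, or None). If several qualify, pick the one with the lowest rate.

Total debts = (95 + 150 + 635 + 570) = 1,450; DTI = 1,450/3,550 = 40.8%.
Reserves = 5,730/635 = 9.0 months.
Program A: score 749 ≥ 620; DTI 40.8% > 40%; employment 27 ≥ 24 mo; reserves 9.0 ≥ 6 mo → does not qualify.
Program B: score 749 ≥ 580; DTI 40.8% > 38%; employment 27 ≥ 18 mo; reserves 9.0 ≥ 2 mo → does not qualify.
Program C: score 749 ≥ 580; DTI 40.8% > 38%; employment 27 ≥ 24 mo → does not qualify.

None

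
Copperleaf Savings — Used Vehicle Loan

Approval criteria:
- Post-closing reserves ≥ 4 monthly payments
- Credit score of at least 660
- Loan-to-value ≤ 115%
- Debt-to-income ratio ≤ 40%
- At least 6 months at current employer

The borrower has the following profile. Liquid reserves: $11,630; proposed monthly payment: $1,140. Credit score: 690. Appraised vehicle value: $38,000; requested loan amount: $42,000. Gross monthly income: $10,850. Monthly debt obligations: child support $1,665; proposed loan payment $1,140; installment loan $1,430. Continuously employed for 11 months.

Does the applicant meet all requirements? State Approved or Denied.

Approved

Reserves: 11,630 ÷ 1,140 = 10.2 months (meets 4-month minimum)
Credit score 690 ≥ 660 (meets)
LTV: 42,000 ÷ 38,000 = 110.5%, within 115% cap
Total monthly debts = (1,665 + 1,140 + 1,430) = 4,235. DTI: 4,235 ÷ 10,850 = 39%, within the 40% cap
Employment 11 ≥ 6 months
All criteria satisfied.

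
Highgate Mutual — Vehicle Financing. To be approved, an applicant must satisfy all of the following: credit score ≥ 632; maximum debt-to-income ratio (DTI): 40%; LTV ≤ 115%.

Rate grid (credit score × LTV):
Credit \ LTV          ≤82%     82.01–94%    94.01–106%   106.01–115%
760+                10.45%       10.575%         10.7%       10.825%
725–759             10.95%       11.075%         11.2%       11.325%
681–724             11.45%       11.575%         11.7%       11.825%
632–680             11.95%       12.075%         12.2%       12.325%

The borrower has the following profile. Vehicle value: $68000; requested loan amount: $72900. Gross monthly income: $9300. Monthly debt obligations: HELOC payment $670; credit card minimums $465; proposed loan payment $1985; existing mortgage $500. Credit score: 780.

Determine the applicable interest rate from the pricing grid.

Credit score 780 ≥ 632; Total monthly debts = (670 + 465 + 1,985 + 500) = 3,620. DTI: 3,620 ÷ 9,300 = 38.9%, within the 40% cap
Loan-to-value = 72,900/68,000 = 107.2% — pass (115% max)
Row: 780 falls in 760+. Column: 107.2% falls in 106.01–115%. Rate = 10.825%.

10.825%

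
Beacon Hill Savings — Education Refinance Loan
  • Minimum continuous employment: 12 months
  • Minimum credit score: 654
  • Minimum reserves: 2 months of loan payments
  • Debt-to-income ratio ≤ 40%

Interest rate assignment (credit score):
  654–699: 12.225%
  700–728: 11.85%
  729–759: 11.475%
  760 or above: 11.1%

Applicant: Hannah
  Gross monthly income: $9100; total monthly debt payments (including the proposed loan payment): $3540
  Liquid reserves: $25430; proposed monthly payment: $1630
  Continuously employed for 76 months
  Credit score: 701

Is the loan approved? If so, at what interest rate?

Approved at 11.85%

Credit score 701 ≥ 654 (meets minimum)
Employment 76 ≥ 12 months
Reserves: 25,430 ÷ 1,630 = 15.6 months (meets 2-month minimum)
Debt-to-income = 3,540/9,100 = 38.9% — meets 40% limit
All requirements met. Score 701 falls in the 700–728 tier → 11.85%.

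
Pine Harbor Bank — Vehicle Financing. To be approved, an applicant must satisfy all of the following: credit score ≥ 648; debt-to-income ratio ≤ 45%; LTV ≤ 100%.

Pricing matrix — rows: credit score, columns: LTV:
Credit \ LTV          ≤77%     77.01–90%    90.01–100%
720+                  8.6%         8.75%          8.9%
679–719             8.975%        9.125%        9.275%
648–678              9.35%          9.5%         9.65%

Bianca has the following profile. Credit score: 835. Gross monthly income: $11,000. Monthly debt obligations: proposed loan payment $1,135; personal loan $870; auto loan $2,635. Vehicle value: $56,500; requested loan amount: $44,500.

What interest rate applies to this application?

8.75%

Credit score 835 ≥ 648; Total monthly debts = (1,135 + 870 + 2,635) = 4,640. DTI = 4,640/11,000 = 42.2% ≤ 45%
Loan-to-value = 44,500/56,500 = 78.8% — pass (100% max)
Score 835 is in the 720+ band; LTV 78.8% is in the 77.01–90% band → 8.75%.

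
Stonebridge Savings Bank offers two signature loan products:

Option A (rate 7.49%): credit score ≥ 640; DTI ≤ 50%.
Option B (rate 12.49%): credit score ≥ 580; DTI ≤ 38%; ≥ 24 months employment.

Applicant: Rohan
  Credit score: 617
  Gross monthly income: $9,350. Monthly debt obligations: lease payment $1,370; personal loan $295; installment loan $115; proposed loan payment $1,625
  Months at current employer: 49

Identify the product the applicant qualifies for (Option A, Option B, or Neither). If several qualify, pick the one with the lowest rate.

Option B

Total debts = (1,370 + 295 + 115 + 1,625) = 3,405; DTI = 3,405/9,350 = 36.4%.
Option A: score 617 < 640; DTI 36.4% ≤ 50% → does not qualify.
Option B: score 617 ≥ 580; DTI 36.4% ≤ 38%; employment 49 ≥ 24 mo → qualifies.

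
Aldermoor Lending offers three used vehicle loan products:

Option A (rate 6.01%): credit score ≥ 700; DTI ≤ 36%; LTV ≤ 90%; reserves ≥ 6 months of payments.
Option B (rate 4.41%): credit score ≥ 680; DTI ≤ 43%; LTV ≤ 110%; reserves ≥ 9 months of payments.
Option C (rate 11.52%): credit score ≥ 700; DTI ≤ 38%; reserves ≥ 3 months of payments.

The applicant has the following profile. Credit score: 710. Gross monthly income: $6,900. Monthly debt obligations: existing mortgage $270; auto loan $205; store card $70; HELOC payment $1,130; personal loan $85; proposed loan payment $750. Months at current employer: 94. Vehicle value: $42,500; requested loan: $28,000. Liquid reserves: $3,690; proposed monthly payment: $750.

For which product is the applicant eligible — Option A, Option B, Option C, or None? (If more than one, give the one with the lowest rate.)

Option C

Total debts = (270 + 205 + 70 + 1,130 + 85 + 750) = 2,510; DTI = 2,510/6,900 = 36.4%.
LTV = 28,000/42,500 = 65.9%.
Reserves = 3,690/750 = 4.9 months.
Option A: score 710 ≥ 700; DTI 36.4% > 36%; LTV 65.9% ≤ 90%; reserves 4.9 < 6 mo → does not qualify.
Option B: score 710 ≥ 680; DTI 36.4% ≤ 43%; LTV 65.9% ≤ 110%; reserves 4.9 < 9 mo → does not qualify.
Option C: score 710 ≥ 700; DTI 36.4% ≤ 38%; reserves 4.9 ≥ 3 mo → qualifies.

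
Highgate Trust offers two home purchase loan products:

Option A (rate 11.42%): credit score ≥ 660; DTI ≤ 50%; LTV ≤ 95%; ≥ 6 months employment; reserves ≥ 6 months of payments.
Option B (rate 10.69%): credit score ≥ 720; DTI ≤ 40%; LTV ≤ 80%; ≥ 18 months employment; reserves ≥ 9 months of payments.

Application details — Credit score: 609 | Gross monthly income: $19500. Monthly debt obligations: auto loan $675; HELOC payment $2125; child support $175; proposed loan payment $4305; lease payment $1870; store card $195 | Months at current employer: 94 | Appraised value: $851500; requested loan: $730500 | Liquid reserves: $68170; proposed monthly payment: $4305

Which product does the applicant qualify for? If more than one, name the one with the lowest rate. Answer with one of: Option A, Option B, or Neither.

Total debts = (675 + 2,125 + 175 + 4,305 + 1,870 + 195) = 9,345; DTI = 9,345/19,500 = 47.9%.
LTV = 730,500/851,500 = 85.8%.
Reserves = 68,170/4,305 = 15.8 months.
Option A: score 609 < 660; DTI 47.9% ≤ 50%; LTV 85.8% ≤ 95%; employment 94 ≥ 6 mo; reserves 15.8 ≥ 6 mo → does not qualify.
Option B: score 609 < 720; DTI 47.9% > 40%; LTV 85.8% > 80%; employment 94 ≥ 18 mo; reserves 15.8 ≥ 9 mo → does not qualify.

Neither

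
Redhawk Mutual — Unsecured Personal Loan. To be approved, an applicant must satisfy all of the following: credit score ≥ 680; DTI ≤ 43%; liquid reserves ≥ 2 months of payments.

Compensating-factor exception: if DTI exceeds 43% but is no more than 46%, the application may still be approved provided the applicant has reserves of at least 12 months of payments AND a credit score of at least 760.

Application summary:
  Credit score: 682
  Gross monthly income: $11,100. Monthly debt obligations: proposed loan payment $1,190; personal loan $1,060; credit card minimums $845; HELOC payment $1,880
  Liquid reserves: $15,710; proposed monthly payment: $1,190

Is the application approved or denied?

Denied

Credit score 682 ≥ 680 (meets base)
Total debts = (1,190 + 1,060 + 845 + 1,880) = 4,975. DTI: 4,975 ÷ 11,100 = 44.8%, over the 43% base limit.
Reserves: 15,710 ÷ 1,190 = 13.2 months (meets 2-month minimum)
44.8% falls in the override range (43%–46%), so the compensating-factor test applies.
Override check — reserves: 13.2 mo (ok); score: 682 (below 760).
Override conditions not both satisfied; exception does not apply.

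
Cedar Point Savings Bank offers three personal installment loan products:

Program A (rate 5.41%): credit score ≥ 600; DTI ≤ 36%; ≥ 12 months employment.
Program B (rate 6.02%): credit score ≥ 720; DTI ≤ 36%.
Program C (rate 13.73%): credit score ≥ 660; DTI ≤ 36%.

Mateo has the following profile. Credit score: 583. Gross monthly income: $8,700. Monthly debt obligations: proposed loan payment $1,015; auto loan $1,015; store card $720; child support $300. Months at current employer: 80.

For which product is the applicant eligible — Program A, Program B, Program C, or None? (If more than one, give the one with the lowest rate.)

None

Total debts = (1,015 + 1,015 + 720 + 300) = 3,050; DTI = 3,050/8,700 = 35.1%.
Program A: score 583 < 600; DTI 35.1% ≤ 36%; employment 80 ≥ 12 mo → does not qualify.
Program B: score 583 < 720; DTI 35.1% ≤ 36% → does not qualify.
Program C: score 583 < 660; DTI 35.1% ≤ 36% → does not qualify.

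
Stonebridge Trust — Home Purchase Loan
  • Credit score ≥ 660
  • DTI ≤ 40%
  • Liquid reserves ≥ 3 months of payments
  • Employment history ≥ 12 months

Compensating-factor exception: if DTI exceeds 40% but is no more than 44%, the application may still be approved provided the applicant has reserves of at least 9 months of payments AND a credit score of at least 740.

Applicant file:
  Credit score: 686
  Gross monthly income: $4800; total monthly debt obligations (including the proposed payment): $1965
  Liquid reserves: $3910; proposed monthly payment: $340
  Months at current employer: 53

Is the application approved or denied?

Credit score 686 ≥ 660 (meets base)
DTI = 1,965/4,800 = 40.9% > 40% — standard DTI limit exceeded.
Reserves = 3,910/340 = 11.5 months ≥ 3
Employment 53 ≥ 12 months
40.9% falls in the override range (40%–44%), so the compensating-factor test applies.
Override check — reserves: 11.5 mo (ok); score: 686 (below 740).
Override conditions not both satisfied; exception does not apply.

Denied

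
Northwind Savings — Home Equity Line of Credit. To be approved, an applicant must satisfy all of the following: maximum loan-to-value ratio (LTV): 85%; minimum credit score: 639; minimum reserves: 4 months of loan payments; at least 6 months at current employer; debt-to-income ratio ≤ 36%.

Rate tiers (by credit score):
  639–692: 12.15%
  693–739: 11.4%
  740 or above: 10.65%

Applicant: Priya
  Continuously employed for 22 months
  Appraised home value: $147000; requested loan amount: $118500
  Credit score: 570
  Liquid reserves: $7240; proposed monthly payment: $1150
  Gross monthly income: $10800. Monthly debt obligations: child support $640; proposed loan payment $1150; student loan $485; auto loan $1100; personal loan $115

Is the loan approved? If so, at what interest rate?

Credit score 570 < 639 (below minimum)
LTV: 118,500 ÷ 147,000 = 80.6%, within 85% cap
Employment 22 ≥ 6 months
Liquid reserves cover 7,240/1,150 = 6.3 months — ≥ 4 required
Total monthly debts = (640 + 1,150 + 485 + 1,100 + 115) = 3,490. DTI: 3,490 ÷ 10,800 = 32.3%, within the 36% cap
Not all requirements met → denied.

Denied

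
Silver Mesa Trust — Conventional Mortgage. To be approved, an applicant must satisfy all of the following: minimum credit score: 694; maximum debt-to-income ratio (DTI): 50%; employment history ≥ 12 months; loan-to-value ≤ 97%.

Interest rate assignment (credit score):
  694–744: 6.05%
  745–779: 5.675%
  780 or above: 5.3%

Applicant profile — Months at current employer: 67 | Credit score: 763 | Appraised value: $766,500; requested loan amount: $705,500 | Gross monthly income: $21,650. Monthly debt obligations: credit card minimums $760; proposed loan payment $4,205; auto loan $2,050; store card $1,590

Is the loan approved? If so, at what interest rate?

Credit score 763 ≥ 694 (meets minimum)
LTV = 705,500/766,500 = 92% ≤ 97%
Total monthly debts = (760 + 4,205 + 2,050 + 1,590) = 8,605. Debt-to-income = 8,605/21,650 = 39.7% — meets 50% limit
Employment 67 ≥ 12 months
All requirements met. Score 763 falls in the 745–779 tier → 5.675%.

Approved at 5.675%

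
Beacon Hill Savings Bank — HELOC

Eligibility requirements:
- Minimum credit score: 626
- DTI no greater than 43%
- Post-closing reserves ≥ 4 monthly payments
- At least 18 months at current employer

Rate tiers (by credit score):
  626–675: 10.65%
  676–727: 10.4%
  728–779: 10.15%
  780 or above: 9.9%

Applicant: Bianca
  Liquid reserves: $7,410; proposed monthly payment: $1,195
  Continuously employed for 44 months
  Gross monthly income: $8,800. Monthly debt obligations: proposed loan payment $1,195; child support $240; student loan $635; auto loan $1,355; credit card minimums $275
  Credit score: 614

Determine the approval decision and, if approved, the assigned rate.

Denied

Credit score 614 < 626 (below minimum)
Total monthly debts = (1,195 + 240 + 635 + 1,355 + 275) = 3,700. Debt-to-income = 3,700/8,800 = 42% — meets 43% limit
Reserves: 7,410 ÷ 1,195 = 6.2 months (meets 4-month minimum)
Employment 44 ≥ 18 months
Not all requirements met → denied.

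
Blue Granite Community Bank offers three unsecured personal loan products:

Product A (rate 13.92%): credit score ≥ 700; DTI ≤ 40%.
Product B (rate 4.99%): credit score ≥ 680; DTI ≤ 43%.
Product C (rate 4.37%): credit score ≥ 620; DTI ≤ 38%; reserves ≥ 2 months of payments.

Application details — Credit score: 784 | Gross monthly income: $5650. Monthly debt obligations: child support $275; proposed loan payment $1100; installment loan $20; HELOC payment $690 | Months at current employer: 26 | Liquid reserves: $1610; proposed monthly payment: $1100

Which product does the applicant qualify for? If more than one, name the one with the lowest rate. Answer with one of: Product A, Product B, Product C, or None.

Product B

Total debts = (275 + 1,100 + 20 + 690) = 2,085; DTI = 2,085/5,650 = 36.9%.
Reserves = 1,610/1,100 = 1.5 months.
Product A: score 784 ≥ 700; DTI 36.9% ≤ 40% → qualifies.
Product B: score 784 ≥ 680; DTI 36.9% ≤ 43% → qualifies.
Product C: score 784 ≥ 620; DTI 36.9% ≤ 38%; reserves 1.5 < 2 mo → does not qualify.
Qualifying: Product A, Product B. Lowest rate is 4.99% → Product B.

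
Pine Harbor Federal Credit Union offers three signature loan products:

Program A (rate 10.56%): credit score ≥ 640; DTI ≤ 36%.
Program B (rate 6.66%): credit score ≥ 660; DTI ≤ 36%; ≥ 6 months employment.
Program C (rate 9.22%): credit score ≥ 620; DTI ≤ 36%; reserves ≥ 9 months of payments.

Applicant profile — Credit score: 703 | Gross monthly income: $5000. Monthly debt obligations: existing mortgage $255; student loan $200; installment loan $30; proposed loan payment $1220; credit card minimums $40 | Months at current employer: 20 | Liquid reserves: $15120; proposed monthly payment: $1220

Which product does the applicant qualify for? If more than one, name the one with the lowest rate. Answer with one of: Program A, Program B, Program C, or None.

Program B

Total debts = (255 + 200 + 30 + 1,220 + 40) = 1,745; DTI = 1,745/5,000 = 34.9%.
Reserves = 15,120/1,220 = 12.4 months.
Program A: score 703 ≥ 640; DTI 34.9% ≤ 36% → qualifies.
Program B: score 703 ≥ 660; DTI 34.9% ≤ 36%; employment 20 ≥ 6 mo → qualifies.
Program C: score 703 ≥ 620; DTI 34.9% ≤ 36%; reserves 12.4 ≥ 9 mo → qualifies.
Qualifying: Program A, Program B, Program C. Lowest rate is 6.66% → Program B.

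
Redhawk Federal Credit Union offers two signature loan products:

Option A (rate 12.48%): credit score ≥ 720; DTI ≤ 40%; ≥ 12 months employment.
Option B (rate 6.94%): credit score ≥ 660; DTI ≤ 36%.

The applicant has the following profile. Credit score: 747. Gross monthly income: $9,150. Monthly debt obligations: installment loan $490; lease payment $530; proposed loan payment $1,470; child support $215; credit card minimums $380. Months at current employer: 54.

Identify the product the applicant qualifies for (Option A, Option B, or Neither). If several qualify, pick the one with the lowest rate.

Total debts = (490 + 530 + 1,470 + 215 + 380) = 3,085; DTI = 3,085/9,150 = 33.7%.
Option A: score 747 ≥ 720; DTI 33.7% ≤ 40%; employment 54 ≥ 12 mo → qualifies.
Option B: score 747 ≥ 660; DTI 33.7% ≤ 36% → qualifies.
Qualifying: Option A, Option B. Lowest rate is 6.94% → Option B.

Option B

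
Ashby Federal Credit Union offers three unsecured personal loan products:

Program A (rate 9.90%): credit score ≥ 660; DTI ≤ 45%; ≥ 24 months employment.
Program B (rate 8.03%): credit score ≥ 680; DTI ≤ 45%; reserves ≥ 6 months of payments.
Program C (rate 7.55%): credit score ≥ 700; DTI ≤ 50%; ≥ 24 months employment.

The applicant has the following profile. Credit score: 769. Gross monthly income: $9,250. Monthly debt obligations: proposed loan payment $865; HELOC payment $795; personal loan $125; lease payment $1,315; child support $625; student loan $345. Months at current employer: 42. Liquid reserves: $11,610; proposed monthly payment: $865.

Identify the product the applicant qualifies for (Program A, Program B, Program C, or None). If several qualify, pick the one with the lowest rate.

Program C

Total debts = (865 + 795 + 125 + 1,315 + 625 + 345) = 4,070; DTI = 4,070/9,250 = 44%.
Reserves = 11,610/865 = 13.4 months.
Program A: score 769 ≥ 660; DTI 44% ≤ 45%; employment 42 ≥ 24 mo → qualifies.
Program B: score 769 ≥ 680; DTI 44% ≤ 45%; reserves 13.4 ≥ 6 mo → qualifies.
Program C: score 769 ≥ 700; DTI 44% ≤ 50%; employment 42 ≥ 24 mo → qualifies.
Qualifying: Program A, Program B, Program C. Lowest rate is 7.55% → Program C.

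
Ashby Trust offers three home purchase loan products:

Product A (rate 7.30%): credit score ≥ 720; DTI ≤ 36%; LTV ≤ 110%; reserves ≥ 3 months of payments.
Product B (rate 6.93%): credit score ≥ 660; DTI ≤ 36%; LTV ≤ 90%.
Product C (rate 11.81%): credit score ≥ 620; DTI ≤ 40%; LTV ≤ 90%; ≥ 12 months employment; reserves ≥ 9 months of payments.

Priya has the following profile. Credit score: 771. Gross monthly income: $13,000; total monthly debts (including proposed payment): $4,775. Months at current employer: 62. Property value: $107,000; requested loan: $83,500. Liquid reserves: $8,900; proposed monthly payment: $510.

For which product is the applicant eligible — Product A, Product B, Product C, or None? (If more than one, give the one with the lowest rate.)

Product C

DTI = 4,775/13,000 = 36.7%.
LTV = 83,500/107,000 = 78%.
Reserves = 8,900/510 = 17.5 months.
Product A: score 771 ≥ 720; DTI 36.7% > 36%; LTV 78% ≤ 110%; reserves 17.5 ≥ 3 mo → does not qualify.
Product B: score 771 ≥ 660; DTI 36.7% > 36%; LTV 78% ≤ 90% → does not qualify.
Product C: score 771 ≥ 620; DTI 36.7% ≤ 40%; LTV 78% ≤ 90%; employment 62 ≥ 12 mo; reserves 17.5 ≥ 9 mo → qualifies.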